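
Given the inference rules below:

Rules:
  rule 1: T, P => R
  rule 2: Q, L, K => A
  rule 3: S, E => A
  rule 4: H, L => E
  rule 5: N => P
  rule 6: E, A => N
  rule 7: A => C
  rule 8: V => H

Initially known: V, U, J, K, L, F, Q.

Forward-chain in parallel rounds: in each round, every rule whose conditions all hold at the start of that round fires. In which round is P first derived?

Round 1 — rule 2, rule 8, derive A, H.
Round 2 — rule 4, rule 7, derive E, C.
Round 3 — rule 6, derive N.
Round 4 — rule 5, derive P.
P first appears in round 4.

4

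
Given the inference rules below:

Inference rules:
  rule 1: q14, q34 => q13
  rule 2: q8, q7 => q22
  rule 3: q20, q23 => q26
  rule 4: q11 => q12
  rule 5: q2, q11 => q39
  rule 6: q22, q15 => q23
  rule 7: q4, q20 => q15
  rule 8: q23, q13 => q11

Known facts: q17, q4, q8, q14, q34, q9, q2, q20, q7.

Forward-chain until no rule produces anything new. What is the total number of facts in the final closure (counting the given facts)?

17

Round 1: rule 1 [q14, q34 => q13]; rule 2 [q8, q7 => q22]; rule 7 [q4, q20 => q15]. Adds q13, q22, q15.
Round 2: rule 6 [q22, q15 => q23]. Adds q23.
Round 3: rule 3 [q20, q23 => q26]; rule 8 [q23, q13 => q11]. Adds q26, q11.
Round 4: rule 4 [q11 => q12]; rule 5 [q2, q11 => q39]. Adds q12, q39.
Closure: {q11, q12, q13, q14, q15, q17, q2, q20, q22, q23, q26, q34, q39, q4, q7, q8, q9} — 17 facts.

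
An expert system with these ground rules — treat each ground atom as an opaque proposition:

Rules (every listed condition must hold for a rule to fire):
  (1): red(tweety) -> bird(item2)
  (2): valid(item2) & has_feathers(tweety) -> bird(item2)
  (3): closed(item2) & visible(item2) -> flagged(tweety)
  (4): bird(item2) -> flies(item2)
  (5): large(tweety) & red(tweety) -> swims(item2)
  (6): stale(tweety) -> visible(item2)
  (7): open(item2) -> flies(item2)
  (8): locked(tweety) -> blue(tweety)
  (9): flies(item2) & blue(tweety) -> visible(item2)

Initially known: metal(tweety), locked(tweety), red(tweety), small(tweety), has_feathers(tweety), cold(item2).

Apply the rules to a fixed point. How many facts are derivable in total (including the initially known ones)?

10

Round 1 fires (1), (8), giving bird(item2), blue(tweety).
Round 2 fires (4), giving flies(item2).
Round 3 fires (9), giving visible(item2).
Closure: {bird(item2), blue(tweety), cold(item2), flies(item2), has_feathers(tweety), locked(tweety), metal(tweety), red(tweety), small(tweety), visible(item2)} — 10 facts.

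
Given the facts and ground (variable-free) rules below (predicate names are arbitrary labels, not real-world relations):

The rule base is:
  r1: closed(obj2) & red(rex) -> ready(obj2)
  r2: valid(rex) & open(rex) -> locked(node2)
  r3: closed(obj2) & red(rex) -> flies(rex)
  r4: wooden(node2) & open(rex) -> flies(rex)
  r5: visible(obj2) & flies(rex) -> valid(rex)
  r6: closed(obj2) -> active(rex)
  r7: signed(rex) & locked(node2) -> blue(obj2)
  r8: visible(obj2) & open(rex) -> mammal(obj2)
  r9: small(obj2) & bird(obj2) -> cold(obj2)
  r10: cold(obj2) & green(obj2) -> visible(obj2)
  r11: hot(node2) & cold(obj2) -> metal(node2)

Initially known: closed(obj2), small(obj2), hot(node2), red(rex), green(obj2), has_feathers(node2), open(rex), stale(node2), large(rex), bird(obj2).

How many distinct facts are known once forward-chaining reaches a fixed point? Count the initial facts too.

19

Round 1 — r1, r3, r6, r9, derive ready(obj2), flies(rex), active(rex), cold(obj2).
Round 2 — r10, r11, derive visible(obj2), metal(node2).
Round 3 — r5, r8, derive valid(rex), mammal(obj2).
Round 4 — r2, derive locked(node2).
Closure: {active(rex), bird(obj2), closed(obj2), cold(obj2), flies(rex), green(obj2), has_feathers(node2), hot(node2), large(rex), locked(node2), mammal(obj2), metal(node2), open(rex), ready(obj2), red(rex), small(obj2), stale(node2), valid(rex), visible(obj2)} — 19 facts.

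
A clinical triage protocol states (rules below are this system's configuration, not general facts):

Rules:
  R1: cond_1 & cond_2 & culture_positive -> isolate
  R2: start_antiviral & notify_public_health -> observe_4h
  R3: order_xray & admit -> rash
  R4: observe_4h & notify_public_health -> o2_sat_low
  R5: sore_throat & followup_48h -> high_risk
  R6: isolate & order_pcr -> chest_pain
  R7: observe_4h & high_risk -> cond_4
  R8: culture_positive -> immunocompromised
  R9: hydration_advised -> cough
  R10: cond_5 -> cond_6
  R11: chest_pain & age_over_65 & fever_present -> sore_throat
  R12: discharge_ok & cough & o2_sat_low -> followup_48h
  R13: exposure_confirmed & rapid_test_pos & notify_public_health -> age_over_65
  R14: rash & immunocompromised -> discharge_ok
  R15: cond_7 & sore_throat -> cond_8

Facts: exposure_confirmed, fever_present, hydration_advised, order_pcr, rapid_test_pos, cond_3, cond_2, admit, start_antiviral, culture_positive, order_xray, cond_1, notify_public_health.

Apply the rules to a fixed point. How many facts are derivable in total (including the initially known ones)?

Round 1 — R1, R2, R3, R8, R9, R13, derive isolate, observe_4h, rash, immunocompromised, cough, age_over_65.
Round 2 — R4, R6, R14, derive o2_sat_low, chest_pain, discharge_ok.
Round 3 — R11, R12, derive sore_throat, followup_48h.
Round 4 — R5, derive high_risk.
Round 5 — R7, derive cond_4.
Closure: {admit, age_over_65, chest_pain, cond_1, cond_2, cond_3, cond_4, cough, culture_positive, discharge_ok, exposure_confirmed, fever_present, followup_48h, high_risk, hydration_advised, immunocompromised, isolate, notify_public_health, o2_sat_low, observe_4h, order_pcr, order_xray, rapid_test_pos, rash, sore_throat, start_antiviral} — 26 facts.

26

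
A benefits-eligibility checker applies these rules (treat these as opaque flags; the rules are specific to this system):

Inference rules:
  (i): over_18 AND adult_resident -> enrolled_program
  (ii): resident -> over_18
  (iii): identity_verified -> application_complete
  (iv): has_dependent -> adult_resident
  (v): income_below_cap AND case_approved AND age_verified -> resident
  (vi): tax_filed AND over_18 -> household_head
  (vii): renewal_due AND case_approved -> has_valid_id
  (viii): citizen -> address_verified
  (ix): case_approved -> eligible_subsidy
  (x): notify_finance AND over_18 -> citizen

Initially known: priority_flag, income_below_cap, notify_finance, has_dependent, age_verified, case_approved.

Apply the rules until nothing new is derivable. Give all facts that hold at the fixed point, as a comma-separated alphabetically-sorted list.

address_verified, adult_resident, age_verified, case_approved, citizen, eligible_subsidy, enrolled_program, has_dependent, income_below_cap, notify_finance, over_18, priority_flag, resident

Round 1: (iv) [has_dependent -> adult_resident]; (v) [income_below_cap AND case_approved AND age_verified -> resident]; (ix) [case_approved -> eligible_subsidy]. New: adult_resident, resident, eligible_subsidy.
Round 2: (ii) [resident -> over_18]. New: over_18.
Round 3: (i) [over_18 AND adult_resident -> enrolled_program]; (x) [notify_finance AND over_18 -> citizen]. New: enrolled_program, citizen.
Round 4: (viii) [citizen -> address_verified]. New: address_verified.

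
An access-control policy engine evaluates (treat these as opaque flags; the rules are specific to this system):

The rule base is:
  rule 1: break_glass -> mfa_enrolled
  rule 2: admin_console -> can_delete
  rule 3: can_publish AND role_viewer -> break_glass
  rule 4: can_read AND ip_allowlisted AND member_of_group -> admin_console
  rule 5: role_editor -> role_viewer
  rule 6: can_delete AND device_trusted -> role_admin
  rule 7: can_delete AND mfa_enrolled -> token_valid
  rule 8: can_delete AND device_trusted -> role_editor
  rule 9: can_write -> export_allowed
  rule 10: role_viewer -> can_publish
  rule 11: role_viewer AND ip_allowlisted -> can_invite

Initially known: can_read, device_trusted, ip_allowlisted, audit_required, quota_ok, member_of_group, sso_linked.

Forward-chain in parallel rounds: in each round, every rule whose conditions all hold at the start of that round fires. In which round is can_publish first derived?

Round 1: rule 4 [can_read AND ip_allowlisted AND member_of_group -> admin_console]. New: admin_console.
Round 2: rule 2 [admin_console -> can_delete]. New: can_delete.
Round 3: rule 6 [can_delete AND device_trusted -> role_admin]; rule 8 [can_delete AND device_trusted -> role_editor]. New: role_admin, role_editor.
Round 4: rule 5 [role_editor -> role_viewer]. New: role_viewer.
Round 5: rule 10 [role_viewer -> can_publish]; rule 11 [role_viewer AND ip_allowlisted -> can_invite]. New: can_publish, can_invite.
can_publish first appears in round 5.

5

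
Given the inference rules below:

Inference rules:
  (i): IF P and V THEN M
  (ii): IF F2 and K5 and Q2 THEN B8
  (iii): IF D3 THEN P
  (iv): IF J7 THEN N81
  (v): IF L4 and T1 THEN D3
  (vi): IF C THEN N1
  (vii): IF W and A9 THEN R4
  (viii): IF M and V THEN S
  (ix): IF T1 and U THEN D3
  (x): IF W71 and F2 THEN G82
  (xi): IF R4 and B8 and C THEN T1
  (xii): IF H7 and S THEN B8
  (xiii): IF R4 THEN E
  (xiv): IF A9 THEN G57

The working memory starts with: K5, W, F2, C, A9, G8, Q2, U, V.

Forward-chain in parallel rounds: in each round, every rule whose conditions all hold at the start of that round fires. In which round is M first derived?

Round 1: (ii) [IF F2 and K5 and Q2 THEN B8]; (vi) [IF C THEN N1]; (vii) [IF W and A9 THEN R4]; (xiv) [IF A9 THEN G57]. Adds B8, N1, R4, G57.
Round 2: (xi) [IF R4 and B8 and C THEN T1]; (xiii) [IF R4 THEN E]. Adds T1, E.
Round 3: (ix) [IF T1 and U THEN D3]. Adds D3.
Round 4: (iii) [IF D3 THEN P]. Adds P.
Round 5: (i) [IF P and V THEN M]. Adds M.
M first appears in round 5.

5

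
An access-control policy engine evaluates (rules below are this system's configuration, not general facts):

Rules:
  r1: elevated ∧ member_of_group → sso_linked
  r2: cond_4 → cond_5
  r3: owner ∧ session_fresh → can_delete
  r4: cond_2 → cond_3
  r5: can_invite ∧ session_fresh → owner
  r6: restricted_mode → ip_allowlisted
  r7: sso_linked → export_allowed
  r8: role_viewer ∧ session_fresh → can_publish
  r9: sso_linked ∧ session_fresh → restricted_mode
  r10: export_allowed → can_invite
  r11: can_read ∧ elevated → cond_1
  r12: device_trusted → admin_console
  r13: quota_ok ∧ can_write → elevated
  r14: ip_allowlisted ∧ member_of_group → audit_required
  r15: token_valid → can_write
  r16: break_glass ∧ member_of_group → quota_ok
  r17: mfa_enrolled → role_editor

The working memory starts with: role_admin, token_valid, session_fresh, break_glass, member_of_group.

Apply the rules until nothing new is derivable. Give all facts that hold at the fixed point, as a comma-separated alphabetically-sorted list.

[1] r15 [token_valid → can_write]; r16 [break_glass ∧ member_of_group → quota_ok]. ⇒ new: can_write, quota_ok.
[2] r13 [quota_ok ∧ can_write → elevated]. ⇒ new: elevated.
[3] r1 [elevated ∧ member_of_group → sso_linked]. ⇒ new: sso_linked.
[4] r7 [sso_linked → export_allowed]; r9 [sso_linked ∧ session_fresh → restricted_mode]. ⇒ new: export_allowed, restricted_mode.
[5] r6 [restricted_mode → ip_allowlisted]; r10 [export_allowed → can_invite]. ⇒ new: ip_allowlisted, can_invite.
[6] r5 [can_invite ∧ session_fresh → owner]; r14 [ip_allowlisted ∧ member_of_group → audit_required]. ⇒ new: owner, audit_required.
[7] r3 [owner ∧ session_fresh → can_delete]. ⇒ new: can_delete.

audit_required, break_glass, can_delete, can_invite, can_write, elevated, export_allowed, ip_allowlisted, member_of_group, owner, quota_ok, restricted_mode, role_admin, session_fresh, sso_linked, token_valid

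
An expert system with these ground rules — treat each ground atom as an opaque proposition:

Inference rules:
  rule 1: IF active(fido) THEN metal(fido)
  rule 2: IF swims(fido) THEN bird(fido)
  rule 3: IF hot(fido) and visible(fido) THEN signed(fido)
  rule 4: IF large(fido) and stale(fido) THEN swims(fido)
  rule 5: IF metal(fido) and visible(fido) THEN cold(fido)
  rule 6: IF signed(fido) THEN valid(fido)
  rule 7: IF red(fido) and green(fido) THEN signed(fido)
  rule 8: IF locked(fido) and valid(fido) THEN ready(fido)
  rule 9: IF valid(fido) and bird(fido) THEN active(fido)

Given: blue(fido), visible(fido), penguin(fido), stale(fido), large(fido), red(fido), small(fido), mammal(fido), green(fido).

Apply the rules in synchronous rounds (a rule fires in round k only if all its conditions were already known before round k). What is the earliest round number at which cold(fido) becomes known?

Round 1 fires rule 4, rule 7, giving swims(fido), signed(fido).
Round 2 fires rule 2, rule 6, giving bird(fido), valid(fido).
Round 3 fires rule 9, giving active(fido).
Round 4 fires rule 1, giving metal(fido).
Round 5 fires rule 5, giving cold(fido).
cold(fido) first appears in round 5.

5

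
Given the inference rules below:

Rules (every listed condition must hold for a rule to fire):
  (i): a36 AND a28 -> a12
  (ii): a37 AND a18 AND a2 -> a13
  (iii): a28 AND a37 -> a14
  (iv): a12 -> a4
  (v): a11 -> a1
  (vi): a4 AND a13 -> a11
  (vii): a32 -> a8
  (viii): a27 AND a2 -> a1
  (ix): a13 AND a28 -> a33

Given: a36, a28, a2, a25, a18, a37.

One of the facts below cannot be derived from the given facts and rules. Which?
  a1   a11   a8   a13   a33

Round 1 fires (i), (ii), (iii), giving a12, a13, a14.
Round 2 fires (iv), (ix), giving a4, a33.
Round 3 fires (vi), giving a11.
Round 4 fires (v), giving a1.
Derived: a13 (round 1), a33 (round 2), a11 (round 3), a1 (round 4). a8 never appears in any round.

a8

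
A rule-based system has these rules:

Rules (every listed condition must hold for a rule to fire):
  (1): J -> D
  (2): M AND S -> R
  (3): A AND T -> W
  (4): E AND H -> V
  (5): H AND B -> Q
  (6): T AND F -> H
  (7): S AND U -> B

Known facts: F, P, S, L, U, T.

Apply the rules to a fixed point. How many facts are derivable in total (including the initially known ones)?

Round 1 fires (6), (7), giving H, B.
Round 2 fires (5), giving Q.
Closure: {B, F, H, L, P, Q, S, T, U} — 9 facts.

9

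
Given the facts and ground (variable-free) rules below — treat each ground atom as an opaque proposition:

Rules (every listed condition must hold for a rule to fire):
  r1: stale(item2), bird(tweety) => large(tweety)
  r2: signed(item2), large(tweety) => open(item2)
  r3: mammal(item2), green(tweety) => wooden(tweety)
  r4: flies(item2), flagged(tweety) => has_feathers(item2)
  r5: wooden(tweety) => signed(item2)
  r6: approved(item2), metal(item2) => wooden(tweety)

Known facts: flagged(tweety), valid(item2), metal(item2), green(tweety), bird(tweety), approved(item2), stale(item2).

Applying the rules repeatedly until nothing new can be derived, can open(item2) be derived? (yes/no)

yes

Round 1 — r1, r6, derive large(tweety), wooden(tweety).
Round 2 — r5, derive signed(item2).
Round 3 — r2, derive open(item2).
open(item2) appears in round 3, so it is derivable.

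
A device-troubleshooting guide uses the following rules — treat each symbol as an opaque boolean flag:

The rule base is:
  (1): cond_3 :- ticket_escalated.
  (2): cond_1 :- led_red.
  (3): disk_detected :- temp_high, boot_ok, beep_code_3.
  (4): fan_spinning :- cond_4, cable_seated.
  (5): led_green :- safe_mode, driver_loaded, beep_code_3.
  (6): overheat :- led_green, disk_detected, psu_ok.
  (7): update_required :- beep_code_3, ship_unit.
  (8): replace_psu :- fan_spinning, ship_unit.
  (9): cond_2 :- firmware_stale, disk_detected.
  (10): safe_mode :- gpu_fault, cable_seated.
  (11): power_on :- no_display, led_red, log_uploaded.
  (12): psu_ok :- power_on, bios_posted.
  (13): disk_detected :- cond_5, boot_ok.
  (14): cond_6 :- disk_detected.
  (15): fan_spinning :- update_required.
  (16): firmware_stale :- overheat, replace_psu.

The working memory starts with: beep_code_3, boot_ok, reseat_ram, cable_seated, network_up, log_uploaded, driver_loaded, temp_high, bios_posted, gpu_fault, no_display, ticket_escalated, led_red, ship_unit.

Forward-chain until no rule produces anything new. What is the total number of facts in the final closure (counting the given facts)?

[1] (1) [cond_3 :- ticket_escalated.]; (2) [cond_1 :- led_red.]; (3) [disk_detected :- temp_high, boot_ok, beep_code_3.]; (7) [update_required :- beep_code_3, ship_unit.]; (10) [safe_mode :- gpu_fault, cable_seated.]; (11) [power_on :- no_display, led_red, log_uploaded.]. ⇒ new: cond_3, cond_1, disk_detected, update_required, safe_mode, power_on.
[2] (5) [led_green :- safe_mode, driver_loaded, beep_code_3.]; (12) [psu_ok :- power_on, bios_posted.]; (14) [cond_6 :- disk_detected.]; (15) [fan_spinning :- update_required.]. ⇒ new: led_green, psu_ok, cond_6, fan_spinning.
[3] (6) [overheat :- led_green, disk_detected, psu_ok.]; (8) [replace_psu :- fan_spinning, ship_unit.]. ⇒ new: overheat, replace_psu.
[4] (16) [firmware_stale :- overheat, replace_psu.]. ⇒ new: firmware_stale.
[5] (9) [cond_2 :- firmware_stale, disk_detected.]. ⇒ new: cond_2.
Closure: {beep_code_3, bios_posted, boot_ok, cable_seated, cond_1, cond_2, cond_3, cond_6, disk_detected, driver_loaded, fan_spinning, firmware_stale, gpu_fault, led_green, led_red, log_uploaded, network_up, no_display, overheat, power_on, psu_ok, replace_psu, reseat_ram, safe_mode, ship_unit, temp_high, ticket_escalated, update_required} — 28 facts.

28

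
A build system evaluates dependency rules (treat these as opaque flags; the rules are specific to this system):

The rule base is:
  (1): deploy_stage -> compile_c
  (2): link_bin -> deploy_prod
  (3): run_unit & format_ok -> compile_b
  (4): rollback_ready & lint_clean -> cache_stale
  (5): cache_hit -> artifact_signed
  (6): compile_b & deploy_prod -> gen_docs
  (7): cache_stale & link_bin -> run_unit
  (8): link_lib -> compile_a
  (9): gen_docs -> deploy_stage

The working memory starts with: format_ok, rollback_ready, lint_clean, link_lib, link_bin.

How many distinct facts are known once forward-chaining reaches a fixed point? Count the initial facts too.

13

Round 1 — (2), (4), (8), derive deploy_prod, cache_stale, compile_a.
Round 2 — (7), derive run_unit.
Round 3 — (3), derive compile_b.
Round 4 — (6), derive gen_docs.
Round 5 — (9), derive deploy_stage.
Round 6 — (1), derive compile_c.
Closure: {cache_stale, compile_a, compile_b, compile_c, deploy_prod, deploy_stage, format_ok, gen_docs, link_bin, link_lib, lint_clean, rollback_ready, run_unit} — 13 facts.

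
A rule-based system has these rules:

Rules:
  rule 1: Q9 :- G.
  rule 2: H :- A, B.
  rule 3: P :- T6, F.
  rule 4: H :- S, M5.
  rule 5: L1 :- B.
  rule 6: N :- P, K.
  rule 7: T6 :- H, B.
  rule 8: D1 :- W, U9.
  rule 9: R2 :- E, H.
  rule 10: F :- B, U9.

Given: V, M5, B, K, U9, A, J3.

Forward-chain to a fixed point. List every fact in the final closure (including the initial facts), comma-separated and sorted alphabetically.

[1] rule 2 [H :- A, B.]; rule 5 [L1 :- B.]; rule 10 [F :- B, U9.]. ⇒ new: H, L1, F.
[2] rule 7 [T6 :- H, B.]. ⇒ new: T6.
[3] rule 3 [P :- T6, F.]. ⇒ new: P.
[4] rule 6 [N :- P, K.]. ⇒ new: N.

A, B, F, H, J3, K, L1, M5, N, P, T6, U9, V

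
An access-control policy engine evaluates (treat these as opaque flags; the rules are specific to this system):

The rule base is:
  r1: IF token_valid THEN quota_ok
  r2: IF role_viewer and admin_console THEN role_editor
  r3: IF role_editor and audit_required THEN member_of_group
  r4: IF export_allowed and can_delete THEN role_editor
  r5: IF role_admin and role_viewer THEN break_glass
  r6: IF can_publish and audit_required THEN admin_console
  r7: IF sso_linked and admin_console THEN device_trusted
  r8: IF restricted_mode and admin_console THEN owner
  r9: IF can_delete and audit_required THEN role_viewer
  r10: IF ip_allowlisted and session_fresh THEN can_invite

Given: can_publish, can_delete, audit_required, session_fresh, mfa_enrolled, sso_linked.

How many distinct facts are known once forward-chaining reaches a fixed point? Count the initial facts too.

Round 1: r6 [IF can_publish and audit_required THEN admin_console]; r9 [IF can_delete and audit_required THEN role_viewer]. Adds admin_console, role_viewer.
Round 2: r2 [IF role_viewer and admin_console THEN role_editor]; r7 [IF sso_linked and admin_console THEN device_trusted]. Adds role_editor, device_trusted.
Round 3: r3 [IF role_editor and audit_required THEN member_of_group]. Adds member_of_group.
Closure: {admin_console, audit_required, can_delete, can_publish, device_trusted, member_of_group, mfa_enrolled, role_editor, role_viewer, session_fresh, sso_linked} — 11 facts.

11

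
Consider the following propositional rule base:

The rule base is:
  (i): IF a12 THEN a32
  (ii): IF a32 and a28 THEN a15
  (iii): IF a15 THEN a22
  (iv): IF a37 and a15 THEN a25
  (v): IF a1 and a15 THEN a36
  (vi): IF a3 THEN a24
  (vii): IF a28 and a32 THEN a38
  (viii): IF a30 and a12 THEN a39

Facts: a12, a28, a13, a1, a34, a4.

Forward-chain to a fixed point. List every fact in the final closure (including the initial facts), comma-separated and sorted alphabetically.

a1, a12, a13, a15, a22, a28, a32, a34, a36, a38, a4

Round 1 fires (i), giving a32.
Round 2 fires (ii), (vii), giving a15, a38.
Round 3 fires (iii), (v), giving a22, a36.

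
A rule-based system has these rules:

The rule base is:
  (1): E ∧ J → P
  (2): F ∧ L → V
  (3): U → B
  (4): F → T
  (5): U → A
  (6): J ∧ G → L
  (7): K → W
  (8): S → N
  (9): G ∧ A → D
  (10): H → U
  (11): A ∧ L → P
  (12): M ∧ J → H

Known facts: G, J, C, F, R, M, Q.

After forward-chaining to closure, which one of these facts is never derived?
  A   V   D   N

Round 1 — (4), (6), (12), derive T, L, H.
Round 2 — (2), (10), derive V, U.
Round 3 — (3), (5), derive B, A.
Round 4 — (9), (11), derive D, P.
Derived: V (round 2), D (round 4), A (round 3). N never appears in any round.

N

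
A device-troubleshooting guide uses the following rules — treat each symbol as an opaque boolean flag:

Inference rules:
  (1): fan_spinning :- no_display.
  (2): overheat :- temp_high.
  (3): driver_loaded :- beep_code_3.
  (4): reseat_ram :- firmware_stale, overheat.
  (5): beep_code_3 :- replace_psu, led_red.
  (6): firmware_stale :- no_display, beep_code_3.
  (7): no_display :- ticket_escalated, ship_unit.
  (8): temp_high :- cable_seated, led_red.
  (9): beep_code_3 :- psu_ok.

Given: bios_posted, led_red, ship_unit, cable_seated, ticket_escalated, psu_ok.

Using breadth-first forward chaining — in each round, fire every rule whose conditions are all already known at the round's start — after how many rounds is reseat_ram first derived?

3

Round 1: (7) [no_display :- ticket_escalated, ship_unit.]; (8) [temp_high :- cable_seated, led_red.]; (9) [beep_code_3 :- psu_ok.]. Adds no_display, temp_high, beep_code_3.
Round 2: (1) [fan_spinning :- no_display.]; (2) [overheat :- temp_high.]; (3) [driver_loaded :- beep_code_3.]; (6) [firmware_stale :- no_display, beep_code_3.]. Adds fan_spinning, overheat, driver_loaded, firmware_stale.
Round 3: (4) [reseat_ram :- firmware_stale, overheat.]. Adds reseat_ram.
reseat_ram first appears in round 3.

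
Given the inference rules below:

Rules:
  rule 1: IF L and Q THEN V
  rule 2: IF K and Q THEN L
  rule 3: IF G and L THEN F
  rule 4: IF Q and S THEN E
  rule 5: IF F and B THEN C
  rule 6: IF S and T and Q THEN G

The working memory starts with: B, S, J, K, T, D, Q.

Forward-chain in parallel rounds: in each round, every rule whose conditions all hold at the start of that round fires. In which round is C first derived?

Round 1: rule 2 [IF K and Q THEN L]; rule 4 [IF Q and S THEN E]; rule 6 [IF S and T and Q THEN G]. Adds L, E, G.
Round 2: rule 1 [IF L and Q THEN V]; rule 3 [IF G and L THEN F]. Adds V, F.
Round 3: rule 5 [IF F and B THEN C]. Adds C.
C first appears in round 3.

3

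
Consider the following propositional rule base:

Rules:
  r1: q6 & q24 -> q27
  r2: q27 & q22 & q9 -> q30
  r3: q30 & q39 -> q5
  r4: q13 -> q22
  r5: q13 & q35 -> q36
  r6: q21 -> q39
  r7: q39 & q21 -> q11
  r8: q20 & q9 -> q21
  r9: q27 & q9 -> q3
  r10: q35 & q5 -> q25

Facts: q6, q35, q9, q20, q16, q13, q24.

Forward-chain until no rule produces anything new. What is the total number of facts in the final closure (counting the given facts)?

Round 1 fires r1, r4, r5, r8, giving q27, q22, q36, q21.
Round 2 fires r2, r6, r9, giving q30, q39, q3.
Round 3 fires r3, r7, giving q5, q11.
Round 4 fires r10, giving q25.
Closure: {q11, q13, q16, q20, q21, q22, q24, q25, q27, q3, q30, q35, q36, q39, q5, q6, q9} — 17 facts.

17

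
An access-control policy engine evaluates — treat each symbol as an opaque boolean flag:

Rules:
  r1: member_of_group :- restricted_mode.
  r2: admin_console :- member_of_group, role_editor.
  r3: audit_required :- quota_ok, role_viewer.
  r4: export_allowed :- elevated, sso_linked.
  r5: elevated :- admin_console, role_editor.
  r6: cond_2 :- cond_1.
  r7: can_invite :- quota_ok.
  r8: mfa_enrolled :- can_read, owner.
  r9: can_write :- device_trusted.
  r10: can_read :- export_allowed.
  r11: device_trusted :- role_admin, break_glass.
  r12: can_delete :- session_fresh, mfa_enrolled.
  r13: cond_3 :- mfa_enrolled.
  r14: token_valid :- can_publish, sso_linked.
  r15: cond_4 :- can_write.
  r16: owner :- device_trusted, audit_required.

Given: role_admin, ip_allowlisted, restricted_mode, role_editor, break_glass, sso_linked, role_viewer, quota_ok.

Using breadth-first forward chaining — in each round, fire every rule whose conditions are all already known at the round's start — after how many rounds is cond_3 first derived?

7

[1] r1 [member_of_group :- restricted_mode.]; r3 [audit_required :- quota_ok, role_viewer.]; r7 [can_invite :- quota_ok.]; r11 [device_trusted :- role_admin, break_glass.]. ⇒ new: member_of_group, audit_required, can_invite, device_trusted.
[2] r2 [admin_console :- member_of_group, role_editor.]; r9 [can_write :- device_trusted.]; r16 [owner :- device_trusted, audit_required.]. ⇒ new: admin_console, can_write, owner.
[3] r5 [elevated :- admin_console, role_editor.]; r15 [cond_4 :- can_write.]. ⇒ new: elevated, cond_4.
[4] r4 [export_allowed :- elevated, sso_linked.]. ⇒ new: export_allowed.
[5] r10 [can_read :- export_allowed.]. ⇒ new: can_read.
[6] r8 [mfa_enrolled :- can_read, owner.]. ⇒ new: mfa_enrolled.
[7] r13 [cond_3 :- mfa_enrolled.]. ⇒ new: cond_3.
cond_3 first appears in round 7.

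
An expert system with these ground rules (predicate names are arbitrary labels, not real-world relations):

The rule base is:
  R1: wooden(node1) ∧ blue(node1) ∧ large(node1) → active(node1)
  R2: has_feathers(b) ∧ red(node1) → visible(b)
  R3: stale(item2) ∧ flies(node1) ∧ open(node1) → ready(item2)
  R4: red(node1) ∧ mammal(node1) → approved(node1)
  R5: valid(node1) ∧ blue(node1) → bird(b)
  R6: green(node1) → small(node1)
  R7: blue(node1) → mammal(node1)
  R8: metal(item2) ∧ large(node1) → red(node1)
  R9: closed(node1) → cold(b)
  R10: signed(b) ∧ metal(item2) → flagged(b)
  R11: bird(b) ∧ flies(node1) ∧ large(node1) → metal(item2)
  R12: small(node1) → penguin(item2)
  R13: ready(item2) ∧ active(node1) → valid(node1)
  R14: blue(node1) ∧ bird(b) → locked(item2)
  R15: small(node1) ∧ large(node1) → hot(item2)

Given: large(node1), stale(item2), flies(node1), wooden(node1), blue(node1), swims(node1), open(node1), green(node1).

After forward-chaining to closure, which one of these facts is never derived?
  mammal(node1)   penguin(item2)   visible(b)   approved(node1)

Round 1 — R1, R3, R6, R7, derive active(node1), ready(item2), small(node1), mammal(node1).
Round 2 — R12, R13, R15, derive penguin(item2), valid(node1), hot(item2).
Round 3 — R5, derive bird(b).
Round 4 — R11, R14, derive metal(item2), locked(item2).
Round 5 — R8, derive red(node1).
Round 6 — R4, derive approved(node1).
Derived: mammal(node1) (round 1), approved(node1) (round 6), penguin(item2) (round 2). visible(b) never appears in any round.

visible(b)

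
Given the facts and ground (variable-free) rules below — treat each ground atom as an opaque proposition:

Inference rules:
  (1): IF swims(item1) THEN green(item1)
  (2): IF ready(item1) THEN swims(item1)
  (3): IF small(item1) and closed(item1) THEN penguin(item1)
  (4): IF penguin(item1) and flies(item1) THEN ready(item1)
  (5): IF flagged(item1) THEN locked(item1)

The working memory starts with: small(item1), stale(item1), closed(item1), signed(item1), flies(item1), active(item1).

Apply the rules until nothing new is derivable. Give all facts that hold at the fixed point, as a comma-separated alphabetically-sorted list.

active(item1), closed(item1), flies(item1), green(item1), penguin(item1), ready(item1), signed(item1), small(item1), stale(item1), swims(item1)

Round 1: (3) [IF small(item1) and closed(item1) THEN penguin(item1)]. Adds penguin(item1).
Round 2: (4) [IF penguin(item1) and flies(item1) THEN ready(item1)]. Adds ready(item1).
Round 3: (2) [IF ready(item1) THEN swims(item1)]. Adds swims(item1).
Round 4: (1) [IF swims(item1) THEN green(item1)]. Adds green(item1).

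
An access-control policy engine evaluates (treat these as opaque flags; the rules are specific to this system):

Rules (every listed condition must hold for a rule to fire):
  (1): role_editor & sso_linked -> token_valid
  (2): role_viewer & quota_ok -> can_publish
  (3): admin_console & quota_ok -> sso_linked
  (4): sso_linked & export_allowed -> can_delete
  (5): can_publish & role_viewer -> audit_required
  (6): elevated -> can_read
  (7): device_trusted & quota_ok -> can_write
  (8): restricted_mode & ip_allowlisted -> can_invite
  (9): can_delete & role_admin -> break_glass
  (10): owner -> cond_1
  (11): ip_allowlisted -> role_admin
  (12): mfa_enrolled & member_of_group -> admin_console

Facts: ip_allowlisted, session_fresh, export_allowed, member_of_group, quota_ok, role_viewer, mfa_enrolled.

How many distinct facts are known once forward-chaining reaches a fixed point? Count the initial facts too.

Round 1 fires (2), (11), (12), giving can_publish, role_admin, admin_console.
Round 2 fires (3), (5), giving sso_linked, audit_required.
Round 3 fires (4), giving can_delete.
Round 4 fires (9), giving break_glass.
Closure: {admin_console, audit_required, break_glass, can_delete, can_publish, export_allowed, ip_allowlisted, member_of_group, mfa_enrolled, quota_ok, role_admin, role_viewer, session_fresh, sso_linked} — 14 facts.

14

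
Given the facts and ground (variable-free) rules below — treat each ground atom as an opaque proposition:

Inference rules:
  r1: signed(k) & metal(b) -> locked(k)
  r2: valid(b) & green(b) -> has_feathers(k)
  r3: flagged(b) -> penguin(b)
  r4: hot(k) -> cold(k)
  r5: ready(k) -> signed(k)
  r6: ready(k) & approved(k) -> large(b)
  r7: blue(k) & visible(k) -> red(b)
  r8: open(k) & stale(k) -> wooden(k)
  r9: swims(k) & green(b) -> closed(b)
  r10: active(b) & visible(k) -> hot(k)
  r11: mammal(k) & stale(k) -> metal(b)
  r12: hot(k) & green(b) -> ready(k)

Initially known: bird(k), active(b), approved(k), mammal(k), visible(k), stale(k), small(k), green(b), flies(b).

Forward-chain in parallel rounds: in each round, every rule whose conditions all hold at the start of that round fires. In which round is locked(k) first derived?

4

Round 1 fires r10, r11, giving hot(k), metal(b).
Round 2 fires r4, r12, giving cold(k), ready(k).
Round 3 fires r5, r6, giving signed(k), large(b).
Round 4 fires r1, giving locked(k).
locked(k) first appears in round 4.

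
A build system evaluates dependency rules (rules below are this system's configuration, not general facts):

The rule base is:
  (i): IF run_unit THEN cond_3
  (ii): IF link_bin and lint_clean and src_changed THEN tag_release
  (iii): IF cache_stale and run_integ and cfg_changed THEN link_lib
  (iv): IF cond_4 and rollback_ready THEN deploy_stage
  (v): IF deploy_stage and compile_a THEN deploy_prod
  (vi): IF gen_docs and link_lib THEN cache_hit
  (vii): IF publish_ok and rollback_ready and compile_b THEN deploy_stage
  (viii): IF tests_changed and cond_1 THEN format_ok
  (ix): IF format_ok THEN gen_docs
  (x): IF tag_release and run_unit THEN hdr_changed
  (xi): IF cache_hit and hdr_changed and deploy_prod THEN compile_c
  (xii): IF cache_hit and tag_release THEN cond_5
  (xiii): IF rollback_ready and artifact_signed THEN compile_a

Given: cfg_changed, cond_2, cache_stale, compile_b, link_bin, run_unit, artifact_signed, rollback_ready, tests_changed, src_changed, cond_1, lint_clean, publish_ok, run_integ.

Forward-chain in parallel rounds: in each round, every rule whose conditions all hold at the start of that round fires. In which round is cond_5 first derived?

4

[1] (i) [IF run_unit THEN cond_3]; (ii) [IF link_bin and lint_clean and src_changed THEN tag_release]; (iii) [IF cache_stale and run_integ and cfg_changed THEN link_lib]; (vii) [IF publish_ok and rollback_ready and compile_b THEN deploy_stage]; (viii) [IF tests_changed and cond_1 THEN format_ok]; (xiii) [IF rollback_ready and artifact_signed THEN compile_a]. ⇒ new: cond_3, tag_release, link_lib, deploy_stage, format_ok, compile_a.
[2] (v) [IF deploy_stage and compile_a THEN deploy_prod]; (ix) [IF format_ok THEN gen_docs]; (x) [IF tag_release and run_unit THEN hdr_changed]. ⇒ new: deploy_prod, gen_docs, hdr_changed.
[3] (vi) [IF gen_docs and link_lib THEN cache_hit]. ⇒ new: cache_hit.
[4] (xi) [IF cache_hit and hdr_changed and deploy_prod THEN compile_c]; (xii) [IF cache_hit and tag_release THEN cond_5]. ⇒ new: compile_c, cond_5.
cond_5 first appears in round 4.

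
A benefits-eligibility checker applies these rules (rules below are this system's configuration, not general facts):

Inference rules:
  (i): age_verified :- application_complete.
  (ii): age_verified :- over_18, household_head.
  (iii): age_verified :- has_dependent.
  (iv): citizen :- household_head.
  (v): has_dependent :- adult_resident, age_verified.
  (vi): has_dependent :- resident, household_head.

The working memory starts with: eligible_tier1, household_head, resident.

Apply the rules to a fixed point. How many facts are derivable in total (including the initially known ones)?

Round 1 — (iv), (vi), derive citizen, has_dependent.
Round 2 — (iii), derive age_verified.
Closure: {age_verified, citizen, eligible_tier1, has_dependent, household_head, resident} — 6 facts.

6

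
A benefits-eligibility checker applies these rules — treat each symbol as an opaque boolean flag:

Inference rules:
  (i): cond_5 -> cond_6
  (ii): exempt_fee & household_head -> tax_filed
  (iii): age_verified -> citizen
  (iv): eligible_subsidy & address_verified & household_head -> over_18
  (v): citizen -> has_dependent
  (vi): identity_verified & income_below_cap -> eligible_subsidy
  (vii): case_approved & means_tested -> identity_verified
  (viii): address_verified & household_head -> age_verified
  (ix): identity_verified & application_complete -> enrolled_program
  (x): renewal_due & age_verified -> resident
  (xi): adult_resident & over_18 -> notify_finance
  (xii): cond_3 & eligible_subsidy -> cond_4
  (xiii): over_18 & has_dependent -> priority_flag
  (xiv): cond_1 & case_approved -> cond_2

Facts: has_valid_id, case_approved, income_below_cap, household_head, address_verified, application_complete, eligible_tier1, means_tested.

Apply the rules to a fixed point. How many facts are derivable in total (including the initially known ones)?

Round 1 — (vii), (viii), derive identity_verified, age_verified.
Round 2 — (iii), (vi), (ix), derive citizen, eligible_subsidy, enrolled_program.
Round 3 — (iv), (v), derive over_18, has_dependent.
Round 4 — (xiii), derive priority_flag.
Closure: {address_verified, age_verified, application_complete, case_approved, citizen, eligible_subsidy, eligible_tier1, enrolled_program, has_dependent, has_valid_id, household_head, identity_verified, income_below_cap, means_tested, over_18, priority_flag} — 16 facts.

16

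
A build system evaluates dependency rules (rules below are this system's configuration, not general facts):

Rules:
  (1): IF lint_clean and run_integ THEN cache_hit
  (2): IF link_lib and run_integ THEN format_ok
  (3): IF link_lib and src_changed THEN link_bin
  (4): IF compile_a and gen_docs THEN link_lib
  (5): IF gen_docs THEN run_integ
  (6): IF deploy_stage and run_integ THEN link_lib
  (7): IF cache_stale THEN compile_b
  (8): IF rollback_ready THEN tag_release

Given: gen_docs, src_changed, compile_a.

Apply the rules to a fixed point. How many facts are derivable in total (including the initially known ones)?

7

Round 1 — (4), (5), derive link_lib, run_integ.
Round 2 — (2), (3), derive format_ok, link_bin.
Closure: {compile_a, format_ok, gen_docs, link_bin, link_lib, run_integ, src_changed} — 7 facts.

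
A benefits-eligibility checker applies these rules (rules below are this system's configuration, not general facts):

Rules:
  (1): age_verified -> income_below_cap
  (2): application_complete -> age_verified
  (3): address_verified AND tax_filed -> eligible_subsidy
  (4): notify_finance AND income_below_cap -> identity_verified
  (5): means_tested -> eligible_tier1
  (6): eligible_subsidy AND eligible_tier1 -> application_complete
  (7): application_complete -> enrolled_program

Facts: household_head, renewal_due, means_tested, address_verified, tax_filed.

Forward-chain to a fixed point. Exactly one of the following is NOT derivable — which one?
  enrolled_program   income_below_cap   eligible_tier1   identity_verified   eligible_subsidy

Round 1 — (3), (5), derive eligible_subsidy, eligible_tier1.
Round 2 — (6), derive application_complete.
Round 3 — (2), (7), derive age_verified, enrolled_program.
Round 4 — (1), derive income_below_cap.
Derived: income_below_cap (round 4), eligible_tier1 (round 1), eligible_subsidy (round 1), enrolled_program (round 3). identity_verified never appears in any round.

identity_verified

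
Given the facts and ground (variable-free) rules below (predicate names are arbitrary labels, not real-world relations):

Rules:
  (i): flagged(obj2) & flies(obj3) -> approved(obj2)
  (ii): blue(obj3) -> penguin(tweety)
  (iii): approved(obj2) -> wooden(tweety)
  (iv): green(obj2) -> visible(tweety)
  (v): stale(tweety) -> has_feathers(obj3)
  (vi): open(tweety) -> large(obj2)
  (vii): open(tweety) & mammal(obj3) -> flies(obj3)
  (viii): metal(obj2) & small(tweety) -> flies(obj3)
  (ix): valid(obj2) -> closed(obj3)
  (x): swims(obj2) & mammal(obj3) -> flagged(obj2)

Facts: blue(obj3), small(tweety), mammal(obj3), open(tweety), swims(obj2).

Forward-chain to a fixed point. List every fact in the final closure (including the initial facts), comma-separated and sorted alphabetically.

approved(obj2), blue(obj3), flagged(obj2), flies(obj3), large(obj2), mammal(obj3), open(tweety), penguin(tweety), small(tweety), swims(obj2), wooden(tweety)

[1] (ii) [blue(obj3) -> penguin(tweety)]; (vi) [open(tweety) -> large(obj2)]; (vii) [open(tweety) & mammal(obj3) -> flies(obj3)]; (x) [swims(obj2) & mammal(obj3) -> flagged(obj2)]. ⇒ new: penguin(tweety), large(obj2), flies(obj3), flagged(obj2).
[2] (i) [flagged(obj2) & flies(obj3) -> approved(obj2)]. ⇒ new: approved(obj2).
[3] (iii) [approved(obj2) -> wooden(tweety)]. ⇒ new: wooden(tweety).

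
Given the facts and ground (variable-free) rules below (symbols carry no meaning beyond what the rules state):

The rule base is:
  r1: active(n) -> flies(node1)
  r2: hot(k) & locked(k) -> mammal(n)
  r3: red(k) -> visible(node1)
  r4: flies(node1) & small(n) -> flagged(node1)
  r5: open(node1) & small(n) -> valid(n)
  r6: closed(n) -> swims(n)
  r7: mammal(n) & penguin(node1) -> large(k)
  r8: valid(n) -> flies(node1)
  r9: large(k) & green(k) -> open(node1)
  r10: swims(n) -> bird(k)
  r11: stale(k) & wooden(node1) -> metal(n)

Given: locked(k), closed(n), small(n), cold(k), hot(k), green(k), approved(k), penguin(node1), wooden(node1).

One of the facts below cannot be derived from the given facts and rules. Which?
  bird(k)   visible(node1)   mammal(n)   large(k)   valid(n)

visible(node1)

Round 1 fires r2, r6, giving mammal(n), swims(n).
Round 2 fires r7, r10, giving large(k), bird(k).
Round 3 fires r9, giving open(node1).
Round 4 fires r5, giving valid(n).
Round 5 fires r8, giving flies(node1).
Round 6 fires r4, giving flagged(node1).
Derived: bird(k) (round 2), large(k) (round 2), valid(n) (round 4), mammal(n) (round 1). visible(node1) never appears in any round.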